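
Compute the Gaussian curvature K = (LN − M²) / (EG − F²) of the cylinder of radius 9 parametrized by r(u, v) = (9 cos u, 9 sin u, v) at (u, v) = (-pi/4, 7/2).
K = 0

Coefficients of the first fundamental form: E = 81, F = 0, G = 1.
Coefficients of the second fundamental form: L = -9, M = 0, N = 0.
Assemble K = (LN − M²)/(EG − F²) = 0. At (u, v) = (-pi/4, 7/2): K = 0.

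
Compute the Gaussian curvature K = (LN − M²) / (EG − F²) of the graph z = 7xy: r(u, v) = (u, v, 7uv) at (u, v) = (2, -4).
K = -49/962361

Coefficients of the first fundamental form: E = 49*v^2 + 1, F = 49*u*v, G = 49*u^2 + 1.
Coefficients of the second fundamental form: L = 0, M = 7/sqrt(49*u^2 + 49*v^2 + 1), N = 0.
Assemble K = (LN − M²)/(EG − F²) = -49/(2401*u^4 + 4802*u^2*v^2 + 98*u^2 + 2401*v^4 + 98*v^2 + 1). At (u, v) = (2, -4): K = -49/962361.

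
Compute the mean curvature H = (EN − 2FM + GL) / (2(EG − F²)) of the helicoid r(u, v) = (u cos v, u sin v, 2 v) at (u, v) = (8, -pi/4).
H = 0

With E = 1, F = 0, G = u^2 + 4, L = 0, M = -2/sqrt(u^2 + 4), N = 0, assemble
  H = (EN − 2FM + GL) / (2(EG − F²)) = 0.
At (u, v) = (8, -pi/4): H = 0.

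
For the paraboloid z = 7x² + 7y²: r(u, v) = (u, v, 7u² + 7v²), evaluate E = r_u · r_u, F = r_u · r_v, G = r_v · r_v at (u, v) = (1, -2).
E = 197;  F = -392;  G = 785

Partials: r_u = (1, 0, 14*u), r_v = (0, 1, 14*v). As functions of (u, v):
  E = r_u · r_u = 196*u^2 + 1,
  F = r_u · r_v = 196*u*v,
  G = r_v · r_v = 196*v^2 + 1.
Evaluating at (u, v) = (1, -2): E = 197, F = -392, G = 785.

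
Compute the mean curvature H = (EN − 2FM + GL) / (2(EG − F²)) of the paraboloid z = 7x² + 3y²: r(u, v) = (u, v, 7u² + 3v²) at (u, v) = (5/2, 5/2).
H = 5260*sqrt(1451)/2105401

With E = 196*u^2 + 1, F = 84*u*v, G = 36*v^2 + 1, L = 14/sqrt(196*u^2 + 36*v^2 + 1), M = 0, N = 6/sqrt(196*u^2 + 36*v^2 + 1), assemble
  H = (EN − 2FM + GL) / (2(EG − F²)) = 2*(294*u^2 + 126*v^2 + 5)/(196*u^2 + 36*v^2 + 1)^(3/2).
At (u, v) = (5/2, 5/2): H = 5260*sqrt(1451)/2105401.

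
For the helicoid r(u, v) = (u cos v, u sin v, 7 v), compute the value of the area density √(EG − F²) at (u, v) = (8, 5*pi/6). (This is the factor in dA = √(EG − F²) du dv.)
√(EG − F²)|_{(8, 5*pi/6)} = sqrt(113)

E = 1, F = 0, G = u^2 + 49, so EG − F² = u^2 + 49. Taking the positive square root: √(EG − F²) = sqrt(u^2 + 49). At (u, v) = (8, 5*pi/6): sqrt(113).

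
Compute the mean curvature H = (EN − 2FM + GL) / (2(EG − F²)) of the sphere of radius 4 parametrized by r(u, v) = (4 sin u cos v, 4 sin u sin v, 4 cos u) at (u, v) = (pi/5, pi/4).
H = -1/4

With E = 16, F = 0, G = 16*sin(u)^2, L = -4*sin(u)/Abs(sin(u)), M = 0, N = -4*sin(u)^3/Abs(sin(u)), assemble
  H = (EN − 2FM + GL) / (2(EG − F²)) = -sin(u)/(4*Abs(sin(u))).
At (u, v) = (pi/5, pi/4): H = -1/4.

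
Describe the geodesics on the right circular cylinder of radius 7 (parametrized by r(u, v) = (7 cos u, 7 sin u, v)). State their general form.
The cylinder is flat (K = 0) and locally isometric to the plane via the development (u, v) ↦ (7 u, v). Geodesics are the pre-images of straight lines: circles (v constant), vertical lines (u constant), and helices (v = c · u + d) for constants c, d.

A right cylinder has E = 7², F = 0, G = 1, so EG − F² = 7², and L = −7, M = N = 0, giving K = (LN − M²)/(EG − F²) = 0 everywhere. A flat surface is locally isometric to the Euclidean plane via the map (u, v) ↦ (7 u, v). Straight lines in the (x̃, ỹ) plane pull back to: (a) horizontal circles (v = const), (b) vertical generators (u = const), and (c) helices (7 u tan θ = v, i.e. v = c · u + d).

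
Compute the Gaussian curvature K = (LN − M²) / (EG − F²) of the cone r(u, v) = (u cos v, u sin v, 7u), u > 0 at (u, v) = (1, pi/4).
K = 0

Coefficients of the first fundamental form: E = 50, F = 0, G = u^2.
Coefficients of the second fundamental form: L = 0, M = 0, N = 7*sqrt(2)*u^2/(10*Abs(u)).
Assemble K = (LN − M²)/(EG − F²) = 0. At (u, v) = (1, pi/4): K = 0.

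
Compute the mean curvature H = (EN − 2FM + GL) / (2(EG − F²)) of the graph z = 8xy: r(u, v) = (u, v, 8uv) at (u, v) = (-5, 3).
H = 7680*sqrt(2177)/4739329

With E = 64*v^2 + 1, F = 64*u*v, G = 64*u^2 + 1, L = 0, M = 8/sqrt(64*u^2 + 64*v^2 + 1), N = 0, assemble
  H = (EN − 2FM + GL) / (2(EG − F²)) = -512*u*v/(64*u^2 + 64*v^2 + 1)^(3/2).
At (u, v) = (-5, 3): H = 7680*sqrt(2177)/4739329.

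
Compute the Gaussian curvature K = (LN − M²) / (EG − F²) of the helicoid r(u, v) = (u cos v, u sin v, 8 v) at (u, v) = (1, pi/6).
K = -64/4225

Coefficients of the first fundamental form: E = 1, F = 0, G = u^2 + 64.
Coefficients of the second fundamental form: L = 0, M = -8/sqrt(u^2 + 64), N = 0.
Assemble K = (LN − M²)/(EG − F²) = -64/(u^2 + 64)^2. At (u, v) = (1, pi/6): K = -64/4225.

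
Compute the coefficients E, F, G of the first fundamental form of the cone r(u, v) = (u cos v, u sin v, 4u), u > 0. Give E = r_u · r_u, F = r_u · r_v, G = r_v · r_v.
E = 17;  F = 0;  G = u^2

Compute partials: r_u = (cos(v), sin(v), 4), r_v = (-u*sin(v), u*cos(v), 0). Then
  E = r_u · r_u = 17,
  F = r_u · r_v = 0,
  G = r_v · r_v = u^2.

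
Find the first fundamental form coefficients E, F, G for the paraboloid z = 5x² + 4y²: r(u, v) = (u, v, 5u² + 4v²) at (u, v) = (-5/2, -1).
E = 626;  F = 200;  G = 65

Partials: r_u = (1, 0, 10*u), r_v = (0, 1, 8*v). As functions of (u, v):
  E = r_u · r_u = 100*u^2 + 1,
  F = r_u · r_v = 80*u*v,
  G = r_v · r_v = 64*v^2 + 1.
Evaluating at (u, v) = (-5/2, -1): E = 626, F = 200, G = 65.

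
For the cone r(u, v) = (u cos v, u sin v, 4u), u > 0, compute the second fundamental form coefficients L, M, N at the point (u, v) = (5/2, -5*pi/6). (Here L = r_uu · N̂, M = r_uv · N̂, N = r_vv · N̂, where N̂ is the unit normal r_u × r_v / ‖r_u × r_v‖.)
L = 0;  M = 0;  N = 10*sqrt(17)/17

Compute the unit normal N̂(u, v) = (-4*sqrt(17)*u*cos(v)/(17*Abs(u)), -4*sqrt(17)*u*sin(v)/(17*Abs(u)), sqrt(17)*u/(17*Abs(u))), and the second partials r_uu, r_uv, r_vv. Take dot products:
  L(u, v) = r_uu · N̂ = 0,
  M(u, v) = r_uv · N̂ = 0,
  N(u, v) = r_vv · N̂ = 4*sqrt(17)*u^2/(17*Abs(u)).
Evaluating at (u, v) = (5/2, -5*pi/6):
  L = 0, M = 0, N = 10*sqrt(17)/17.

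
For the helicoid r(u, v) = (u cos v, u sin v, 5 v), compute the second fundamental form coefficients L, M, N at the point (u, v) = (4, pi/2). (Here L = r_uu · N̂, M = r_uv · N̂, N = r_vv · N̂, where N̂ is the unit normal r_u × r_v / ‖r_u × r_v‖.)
L = 0;  M = -5*sqrt(41)/41;  N = 0

Compute the unit normal N̂(u, v) = (5*sin(v)/sqrt(u^2 + 25), -5*cos(v)/sqrt(u^2 + 25), u/sqrt(u^2 + 25)), and the second partials r_uu, r_uv, r_vv. Take dot products:
  L(u, v) = r_uu · N̂ = 0,
  M(u, v) = r_uv · N̂ = -5/sqrt(u^2 + 25),
  N(u, v) = r_vv · N̂ = 0.
Evaluating at (u, v) = (4, pi/2):
  L = 0, M = -5*sqrt(41)/41, N = 0.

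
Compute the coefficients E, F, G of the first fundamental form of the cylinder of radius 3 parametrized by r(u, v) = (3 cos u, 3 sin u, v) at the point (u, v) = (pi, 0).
E = 9;  F = 0;  G = 1

Partials: r_u = (-3*sin(u), 3*cos(u), 0), r_v = (0, 0, 1). As functions of (u, v):
  E = r_u · r_u = 9,
  F = r_u · r_v = 0,
  G = r_v · r_v = 1.
Evaluating at (u, v) = (pi, 0): E = 9, F = 0, G = 1.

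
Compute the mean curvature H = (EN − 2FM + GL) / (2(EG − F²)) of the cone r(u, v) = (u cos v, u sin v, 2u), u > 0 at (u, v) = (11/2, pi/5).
H = 2*sqrt(5)/55

With E = 5, F = 0, G = u^2, L = 0, M = 0, N = 2*sqrt(5)*u^2/(5*Abs(u)), assemble
  H = (EN − 2FM + GL) / (2(EG − F²)) = sqrt(5)/(5*Abs(u)).
At (u, v) = (11/2, pi/5): H = 2*sqrt(5)/55.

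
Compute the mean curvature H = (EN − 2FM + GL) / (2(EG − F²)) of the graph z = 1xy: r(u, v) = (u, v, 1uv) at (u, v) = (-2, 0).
H = 0

With E = v^2 + 1, F = u*v, G = u^2 + 1, L = 0, M = 1/sqrt(u^2 + v^2 + 1), N = 0, assemble
  H = (EN − 2FM + GL) / (2(EG − F²)) = -u*v/(u^2 + v^2 + 1)^(3/2).
At (u, v) = (-2, 0): H = 0.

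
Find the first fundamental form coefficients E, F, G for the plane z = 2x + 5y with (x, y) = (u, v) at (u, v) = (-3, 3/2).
E = 5;  F = 10;  G = 26

Partials: r_u = (1, 0, 2), r_v = (0, 1, 5). As functions of (u, v):
  E = r_u · r_u = 5,
  F = r_u · r_v = 10,
  G = r_v · r_v = 26.
Evaluating at (u, v) = (-3, 3/2): E = 5, F = 10, G = 26.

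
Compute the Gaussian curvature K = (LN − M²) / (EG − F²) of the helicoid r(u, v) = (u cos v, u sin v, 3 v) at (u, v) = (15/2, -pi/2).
K = -16/7569

Coefficients of the first fundamental form: E = 1, F = 0, G = u^2 + 9.
Coefficients of the second fundamental form: L = 0, M = -3/sqrt(u^2 + 9), N = 0.
Assemble K = (LN − M²)/(EG − F²) = -9/(u^2 + 9)^2. At (u, v) = (15/2, -pi/2): K = -16/7569.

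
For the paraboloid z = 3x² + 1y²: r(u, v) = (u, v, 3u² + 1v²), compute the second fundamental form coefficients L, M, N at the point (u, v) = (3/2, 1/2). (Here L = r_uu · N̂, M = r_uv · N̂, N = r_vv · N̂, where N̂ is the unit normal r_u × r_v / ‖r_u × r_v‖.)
L = 6*sqrt(83)/83;  M = 0;  N = 2*sqrt(83)/83

Compute the unit normal N̂(u, v) = (-6*u/sqrt(36*u^2 + 4*v^2 + 1), -2*v/sqrt(36*u^2 + 4*v^2 + 1), 1/sqrt(36*u^2 + 4*v^2 + 1)), and the second partials r_uu, r_uv, r_vv. Take dot products:
  L(u, v) = r_uu · N̂ = 6/sqrt(36*u^2 + 4*v^2 + 1),
  M(u, v) = r_uv · N̂ = 0,
  N(u, v) = r_vv · N̂ = 2/sqrt(36*u^2 + 4*v^2 + 1).
Evaluating at (u, v) = (3/2, 1/2):
  L = 6*sqrt(83)/83, M = 0, N = 2*sqrt(83)/83.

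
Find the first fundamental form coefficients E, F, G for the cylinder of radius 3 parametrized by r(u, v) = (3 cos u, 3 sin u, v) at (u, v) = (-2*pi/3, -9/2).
E = 9;  F = 0;  G = 1

Partials: r_u = (-3*sin(u), 3*cos(u), 0), r_v = (0, 0, 1). As functions of (u, v):
  E = r_u · r_u = 9,
  F = r_u · r_v = 0,
  G = r_v · r_v = 1.
Evaluating at (u, v) = (-2*pi/3, -9/2): E = 9, F = 0, G = 1.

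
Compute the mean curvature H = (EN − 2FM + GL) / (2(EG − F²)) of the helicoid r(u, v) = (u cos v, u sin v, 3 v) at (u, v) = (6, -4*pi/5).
H = 0

With E = 1, F = 0, G = u^2 + 9, L = 0, M = -3/sqrt(u^2 + 9), N = 0, assemble
  H = (EN − 2FM + GL) / (2(EG − F²)) = 0.
At (u, v) = (6, -4*pi/5): H = 0.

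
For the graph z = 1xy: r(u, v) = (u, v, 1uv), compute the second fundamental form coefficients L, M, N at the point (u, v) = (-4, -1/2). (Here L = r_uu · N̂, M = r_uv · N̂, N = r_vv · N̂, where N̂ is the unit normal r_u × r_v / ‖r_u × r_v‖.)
L = 0;  M = 2*sqrt(69)/69;  N = 0

Compute the unit normal N̂(u, v) = (-v/sqrt(u^2 + v^2 + 1), -u/sqrt(u^2 + v^2 + 1), 1/sqrt(u^2 + v^2 + 1)), and the second partials r_uu, r_uv, r_vv. Take dot products:
  L(u, v) = r_uu · N̂ = 0,
  M(u, v) = r_uv · N̂ = 1/sqrt(u^2 + v^2 + 1),
  N(u, v) = r_vv · N̂ = 0.
Evaluating at (u, v) = (-4, -1/2):
  L = 0, M = 2*sqrt(69)/69, N = 0.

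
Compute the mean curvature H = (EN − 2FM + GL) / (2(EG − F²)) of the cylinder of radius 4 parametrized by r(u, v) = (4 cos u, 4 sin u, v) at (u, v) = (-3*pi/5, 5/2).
H = -1/8

With E = 16, F = 0, G = 1, L = -4, M = 0, N = 0, assemble
  H = (EN − 2FM + GL) / (2(EG − F²)) = -1/8.
At (u, v) = (-3*pi/5, 5/2): H = -1/8.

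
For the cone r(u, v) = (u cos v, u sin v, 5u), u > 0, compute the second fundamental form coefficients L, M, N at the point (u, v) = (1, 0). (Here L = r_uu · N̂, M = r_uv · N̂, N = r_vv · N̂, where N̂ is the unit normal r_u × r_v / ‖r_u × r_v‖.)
L = 0;  M = 0;  N = 5*sqrt(26)/26

Compute the unit normal N̂(u, v) = (-5*sqrt(26)*u*cos(v)/(26*Abs(u)), -5*sqrt(26)*u*sin(v)/(26*Abs(u)), sqrt(26)*u/(26*Abs(u))), and the second partials r_uu, r_uv, r_vv. Take dot products:
  L(u, v) = r_uu · N̂ = 0,
  M(u, v) = r_uv · N̂ = 0,
  N(u, v) = r_vv · N̂ = 5*sqrt(26)*u^2/(26*Abs(u)).
Evaluating at (u, v) = (1, 0):
  L = 0, M = 0, N = 5*sqrt(26)/26.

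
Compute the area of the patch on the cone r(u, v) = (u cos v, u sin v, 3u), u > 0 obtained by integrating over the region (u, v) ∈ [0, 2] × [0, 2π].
Area = 4*sqrt(10)*pi

Area = ∫∫ √(EG − F²) du dv with √(EG − F²) = sqrt(10)*Abs(u). Integrating over [0, 2] × [0, 2π] gives 4*sqrt(10)*pi.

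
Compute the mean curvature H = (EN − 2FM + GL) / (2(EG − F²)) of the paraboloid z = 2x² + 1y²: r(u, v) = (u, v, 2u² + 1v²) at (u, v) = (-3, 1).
H = 155*sqrt(149)/22201

With E = 16*u^2 + 1, F = 8*u*v, G = 4*v^2 + 1, L = 4/sqrt(16*u^2 + 4*v^2 + 1), M = 0, N = 2/sqrt(16*u^2 + 4*v^2 + 1), assemble
  H = (EN − 2FM + GL) / (2(EG − F²)) = (16*u^2 + 8*v^2 + 3)/(16*u^2 + 4*v^2 + 1)^(3/2).
At (u, v) = (-3, 1): H = 155*sqrt(149)/22201.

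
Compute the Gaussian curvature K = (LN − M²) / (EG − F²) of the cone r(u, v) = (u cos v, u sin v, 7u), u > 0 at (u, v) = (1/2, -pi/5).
K = 0

Coefficients of the first fundamental form: E = 50, F = 0, G = u^2.
Coefficients of the second fundamental form: L = 0, M = 0, N = 7*sqrt(2)*u^2/(10*Abs(u)).
Assemble K = (LN − M²)/(EG − F²) = 0. At (u, v) = (1/2, -pi/5): K = 0.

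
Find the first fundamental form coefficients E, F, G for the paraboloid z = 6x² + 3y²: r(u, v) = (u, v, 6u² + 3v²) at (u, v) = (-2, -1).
E = 577;  F = 144;  G = 37

Partials: r_u = (1, 0, 12*u), r_v = (0, 1, 6*v). As functions of (u, v):
  E = r_u · r_u = 144*u^2 + 1,
  F = r_u · r_v = 72*u*v,
  G = r_v · r_v = 36*v^2 + 1.
Evaluating at (u, v) = (-2, -1): E = 577, F = 144, G = 37.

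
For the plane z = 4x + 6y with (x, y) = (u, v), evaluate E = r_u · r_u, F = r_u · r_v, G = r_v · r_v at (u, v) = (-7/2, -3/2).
E = 17;  F = 24;  G = 37

Partials: r_u = (1, 0, 4), r_v = (0, 1, 6). As functions of (u, v):
  E = r_u · r_u = 17,
  F = r_u · r_v = 24,
  G = r_v · r_v = 37.
Evaluating at (u, v) = (-7/2, -3/2): E = 17, F = 24, G = 37.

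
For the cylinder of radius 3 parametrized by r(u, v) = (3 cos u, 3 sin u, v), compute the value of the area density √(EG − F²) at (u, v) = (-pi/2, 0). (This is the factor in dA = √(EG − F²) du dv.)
√(EG − F²)|_{(-pi/2, 0)} = 3

E = 9, F = 0, G = 1, so EG − F² = 9. Taking the positive square root: √(EG − F²) = 3. At (u, v) = (-pi/2, 0): 3.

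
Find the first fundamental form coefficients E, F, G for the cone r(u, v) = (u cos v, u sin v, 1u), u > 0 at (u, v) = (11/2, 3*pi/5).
E = 2;  F = 0;  G = 121/4

Partials: r_u = (cos(v), sin(v), 1), r_v = (-u*sin(v), u*cos(v), 0). As functions of (u, v):
  E = r_u · r_u = 2,
  F = r_u · r_v = 0,
  G = r_v · r_v = u^2.
Evaluating at (u, v) = (11/2, 3*pi/5): E = 2, F = 0, G = 121/4.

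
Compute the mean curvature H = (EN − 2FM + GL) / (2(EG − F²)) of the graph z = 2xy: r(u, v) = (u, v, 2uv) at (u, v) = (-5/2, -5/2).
H = -50*sqrt(51)/2601

With E = 4*v^2 + 1, F = 4*u*v, G = 4*u^2 + 1, L = 0, M = 2/sqrt(4*u^2 + 4*v^2 + 1), N = 0, assemble
  H = (EN − 2FM + GL) / (2(EG − F²)) = -8*u*v/(4*u^2 + 4*v^2 + 1)^(3/2).
At (u, v) = (-5/2, -5/2): H = -50*sqrt(51)/2601.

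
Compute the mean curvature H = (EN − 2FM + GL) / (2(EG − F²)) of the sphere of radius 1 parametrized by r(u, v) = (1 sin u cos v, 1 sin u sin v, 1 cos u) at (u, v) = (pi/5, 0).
H = -1

With E = 1, F = 0, G = sin(u)^2, L = -sin(u)/Abs(sin(u)), M = 0, N = -sin(u)^3/Abs(sin(u)), assemble
  H = (EN − 2FM + GL) / (2(EG − F²)) = -sin(u)/Abs(sin(u)).
At (u, v) = (pi/5, 0): H = -1.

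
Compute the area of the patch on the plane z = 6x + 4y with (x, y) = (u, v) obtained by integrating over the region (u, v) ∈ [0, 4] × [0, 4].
Area = 16*sqrt(53)

Area = ∫∫ √(EG − F²) du dv with √(EG − F²) = sqrt(53). Integrating over [0, 4] × [0, 4] gives 16*sqrt(53).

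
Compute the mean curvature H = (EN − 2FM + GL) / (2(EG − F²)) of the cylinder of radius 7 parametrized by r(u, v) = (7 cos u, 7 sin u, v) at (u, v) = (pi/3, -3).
H = -1/14

With E = 49, F = 0, G = 1, L = -7, M = 0, N = 0, assemble
  H = (EN − 2FM + GL) / (2(EG − F²)) = -1/14.
At (u, v) = (pi/3, -3): H = -1/14.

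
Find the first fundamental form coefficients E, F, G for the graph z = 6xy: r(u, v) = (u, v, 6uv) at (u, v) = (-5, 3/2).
E = 82;  F = -270;  G = 901

Partials: r_u = (1, 0, 6*v), r_v = (0, 1, 6*u). As functions of (u, v):
  E = r_u · r_u = 36*v^2 + 1,
  F = r_u · r_v = 36*u*v,
  G = r_v · r_v = 36*u^2 + 1.
Evaluating at (u, v) = (-5, 3/2): E = 82, F = -270, G = 901.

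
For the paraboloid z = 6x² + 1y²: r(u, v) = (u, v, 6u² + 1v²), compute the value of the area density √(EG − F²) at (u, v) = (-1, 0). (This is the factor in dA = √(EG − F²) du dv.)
√(EG − F²)|_{(-1, 0)} = sqrt(145)

E = 144*u^2 + 1, F = 24*u*v, G = 4*v^2 + 1, so EG − F² = 144*u^2 + 4*v^2 + 1. Taking the positive square root: √(EG − F²) = sqrt(144*u^2 + 4*v^2 + 1). At (u, v) = (-1, 0): sqrt(145).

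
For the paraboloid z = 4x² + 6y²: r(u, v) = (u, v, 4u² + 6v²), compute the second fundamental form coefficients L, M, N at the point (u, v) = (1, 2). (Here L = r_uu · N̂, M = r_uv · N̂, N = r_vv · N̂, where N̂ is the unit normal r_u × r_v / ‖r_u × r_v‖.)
L = 8*sqrt(641)/641;  M = 0;  N = 12*sqrt(641)/641

Compute the unit normal N̂(u, v) = (-8*u/sqrt(64*u^2 + 144*v^2 + 1), -12*v/sqrt(64*u^2 + 144*v^2 + 1), 1/sqrt(64*u^2 + 144*v^2 + 1)), and the second partials r_uu, r_uv, r_vv. Take dot products:
  L(u, v) = r_uu · N̂ = 8/sqrt(64*u^2 + 144*v^2 + 1),
  M(u, v) = r_uv · N̂ = 0,
  N(u, v) = r_vv · N̂ = 12/sqrt(64*u^2 + 144*v^2 + 1).
Evaluating at (u, v) = (1, 2):
  L = 8*sqrt(641)/641, M = 0, N = 12*sqrt(641)/641.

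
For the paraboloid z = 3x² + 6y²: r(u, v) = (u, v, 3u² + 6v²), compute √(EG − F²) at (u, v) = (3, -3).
√(EG − F²)|_{(3, -3)} = sqrt(1621)

E = 36*u^2 + 1, F = 72*u*v, G = 144*v^2 + 1; EG − F² = 36*u^2 + 144*v^2 + 1; √(EG − F²) = sqrt(36*u^2 + 144*v^2 + 1). At the given point: sqrt(1621).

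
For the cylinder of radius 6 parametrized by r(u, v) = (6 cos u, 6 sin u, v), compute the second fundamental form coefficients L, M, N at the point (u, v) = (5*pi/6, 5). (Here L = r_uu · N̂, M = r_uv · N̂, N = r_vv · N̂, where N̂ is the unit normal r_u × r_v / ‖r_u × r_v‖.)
L = -6;  M = 0;  N = 0

Compute the unit normal N̂(u, v) = (cos(u), sin(u), 0), and the second partials r_uu, r_uv, r_vv. Take dot products:
  L(u, v) = r_uu · N̂ = -6,
  M(u, v) = r_uv · N̂ = 0,
  N(u, v) = r_vv · N̂ = 0.
Evaluating at (u, v) = (5*pi/6, 5):
  L = -6, M = 0, N = 0.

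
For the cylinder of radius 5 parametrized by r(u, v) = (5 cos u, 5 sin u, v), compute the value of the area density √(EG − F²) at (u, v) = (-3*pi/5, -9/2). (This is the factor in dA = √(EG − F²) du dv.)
√(EG − F²)|_{(-3*pi/5, -9/2)} = 5

E = 25, F = 0, G = 1, so EG − F² = 25. Taking the positive square root: √(EG − F²) = 5. At (u, v) = (-3*pi/5, -9/2): 5.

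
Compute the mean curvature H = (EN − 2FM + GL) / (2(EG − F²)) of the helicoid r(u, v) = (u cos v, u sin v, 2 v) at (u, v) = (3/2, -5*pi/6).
H = 0

With E = 1, F = 0, G = u^2 + 4, L = 0, M = -2/sqrt(u^2 + 4), N = 0, assemble
  H = (EN − 2FM + GL) / (2(EG − F²)) = 0.
At (u, v) = (3/2, -5*pi/6): H = 0.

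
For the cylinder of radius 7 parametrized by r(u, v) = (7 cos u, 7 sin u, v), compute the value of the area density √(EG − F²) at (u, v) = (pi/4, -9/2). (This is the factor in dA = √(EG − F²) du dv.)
√(EG − F²)|_{(pi/4, -9/2)} = 7

E = 49, F = 0, G = 1, so EG − F² = 49. Taking the positive square root: √(EG − F²) = 7. At (u, v) = (pi/4, -9/2): 7.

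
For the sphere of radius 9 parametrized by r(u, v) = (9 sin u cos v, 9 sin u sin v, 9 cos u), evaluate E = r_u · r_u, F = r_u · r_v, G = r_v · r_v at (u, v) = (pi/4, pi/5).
E = 81;  F = 0;  G = 81/2

Partials: r_u = (9*cos(u)*cos(v), 9*sin(v)*cos(u), -9*sin(u)), r_v = (-9*sin(u)*sin(v), 9*sin(u)*cos(v), 0). As functions of (u, v):
  E = r_u · r_u = 81,
  F = r_u · r_v = 0,
  G = r_v · r_v = 81*sin(u)^2.
Evaluating at (u, v) = (pi/4, pi/5): E = 81, F = 0, G = 81/2.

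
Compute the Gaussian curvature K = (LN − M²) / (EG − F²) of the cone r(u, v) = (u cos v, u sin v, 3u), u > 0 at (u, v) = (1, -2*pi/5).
K = 0

Coefficients of the first fundamental form: E = 10, F = 0, G = u^2.
Coefficients of the second fundamental form: L = 0, M = 0, N = 3*sqrt(10)*u^2/(10*Abs(u)).
Assemble K = (LN − M²)/(EG − F²) = 0. At (u, v) = (1, -2*pi/5): K = 0.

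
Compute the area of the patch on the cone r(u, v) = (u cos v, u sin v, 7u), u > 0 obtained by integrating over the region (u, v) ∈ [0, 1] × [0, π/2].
Area = 5*sqrt(2)*pi/4

Area = ∫∫ √(EG − F²) du dv with √(EG − F²) = 5*sqrt(2)*Abs(u). Integrating over [0, 1] × [0, π/2] gives 5*sqrt(2)*pi/4.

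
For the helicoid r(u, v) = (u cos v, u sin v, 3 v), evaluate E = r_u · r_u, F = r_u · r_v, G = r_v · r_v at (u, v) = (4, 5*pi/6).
E = 1;  F = 0;  G = 25

Partials: r_u = (cos(v), sin(v), 0), r_v = (-u*sin(v), u*cos(v), 3). As functions of (u, v):
  E = r_u · r_u = 1,
  F = r_u · r_v = 0,
  G = r_v · r_v = u^2 + 9.
Evaluating at (u, v) = (4, 5*pi/6): E = 1, F = 0, G = 25.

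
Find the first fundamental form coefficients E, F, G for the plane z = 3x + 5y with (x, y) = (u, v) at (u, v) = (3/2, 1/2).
E = 10;  F = 15;  G = 26

Partials: r_u = (1, 0, 3), r_v = (0, 1, 5). As functions of (u, v):
  E = r_u · r_u = 10,
  F = r_u · r_v = 15,
  G = r_v · r_v = 26.
Evaluating at (u, v) = (3/2, 1/2): E = 10, F = 15, G = 26.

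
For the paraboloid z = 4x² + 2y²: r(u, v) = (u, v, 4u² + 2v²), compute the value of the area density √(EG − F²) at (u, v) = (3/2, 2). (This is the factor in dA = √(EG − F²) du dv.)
√(EG − F²)|_{(3/2, 2)} = sqrt(209)

E = 64*u^2 + 1, F = 32*u*v, G = 16*v^2 + 1, so EG − F² = 64*u^2 + 16*v^2 + 1. Taking the positive square root: √(EG − F²) = sqrt(64*u^2 + 16*v^2 + 1). At (u, v) = (3/2, 2): sqrt(209).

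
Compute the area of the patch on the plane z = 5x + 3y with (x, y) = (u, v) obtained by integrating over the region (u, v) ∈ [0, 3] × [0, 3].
Area = 9*sqrt(35)

Area = ∫∫ √(EG − F²) du dv with √(EG − F²) = sqrt(35). Integrating over [0, 3] × [0, 3] gives 9*sqrt(35).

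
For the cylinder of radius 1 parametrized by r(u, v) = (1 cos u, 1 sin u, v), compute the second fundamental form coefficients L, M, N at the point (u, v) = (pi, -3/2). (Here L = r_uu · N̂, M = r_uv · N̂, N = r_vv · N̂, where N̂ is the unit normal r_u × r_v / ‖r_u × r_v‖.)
L = -1;  M = 0;  N = 0

Compute the unit normal N̂(u, v) = (cos(u), sin(u), 0), and the second partials r_uu, r_uv, r_vv. Take dot products:
  L(u, v) = r_uu · N̂ = -1,
  M(u, v) = r_uv · N̂ = 0,
  N(u, v) = r_vv · N̂ = 0.
Evaluating at (u, v) = (pi, -3/2):
  L = -1, M = 0, N = 0.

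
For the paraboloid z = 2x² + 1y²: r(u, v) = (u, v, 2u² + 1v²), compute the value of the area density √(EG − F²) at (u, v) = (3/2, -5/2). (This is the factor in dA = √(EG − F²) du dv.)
√(EG − F²)|_{(3/2, -5/2)} = sqrt(62)

E = 16*u^2 + 1, F = 8*u*v, G = 4*v^2 + 1, so EG − F² = 16*u^2 + 4*v^2 + 1. Taking the positive square root: √(EG − F²) = sqrt(16*u^2 + 4*v^2 + 1). At (u, v) = (3/2, -5/2): sqrt(62).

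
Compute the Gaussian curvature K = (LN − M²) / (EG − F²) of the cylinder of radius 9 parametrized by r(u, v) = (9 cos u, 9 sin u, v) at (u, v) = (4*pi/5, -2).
K = 0

Coefficients of the first fundamental form: E = 81, F = 0, G = 1.
Coefficients of the second fundamental form: L = -9, M = 0, N = 0.
Assemble K = (LN − M²)/(EG − F²) = 0. At (u, v) = (4*pi/5, -2): K = 0.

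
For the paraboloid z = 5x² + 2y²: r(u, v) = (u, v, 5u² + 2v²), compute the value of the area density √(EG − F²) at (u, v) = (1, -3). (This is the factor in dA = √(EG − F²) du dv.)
√(EG − F²)|_{(1, -3)} = 7*sqrt(5)

E = 100*u^2 + 1, F = 40*u*v, G = 16*v^2 + 1, so EG − F² = 100*u^2 + 16*v^2 + 1. Taking the positive square root: √(EG − F²) = sqrt(100*u^2 + 16*v^2 + 1). At (u, v) = (1, -3): 7*sqrt(5).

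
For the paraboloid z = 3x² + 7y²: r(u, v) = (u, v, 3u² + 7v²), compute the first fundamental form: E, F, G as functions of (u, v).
E = 36*u^2 + 1;  F = 84*u*v;  G = 196*v^2 + 1

Compute partials: r_u = (1, 0, 6*u), r_v = (0, 1, 14*v). Then
  E = r_u · r_u = 36*u^2 + 1,
  F = r_u · r_v = 84*u*v,
  G = r_v · r_v = 196*v^2 + 1.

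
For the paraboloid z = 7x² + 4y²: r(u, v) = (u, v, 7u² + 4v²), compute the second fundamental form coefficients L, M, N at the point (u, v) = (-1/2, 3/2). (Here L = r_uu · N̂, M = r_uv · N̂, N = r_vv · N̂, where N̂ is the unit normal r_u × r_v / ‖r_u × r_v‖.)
L = 7*sqrt(194)/97;  M = 0;  N = 4*sqrt(194)/97

Compute the unit normal N̂(u, v) = (-14*u/sqrt(196*u^2 + 64*v^2 + 1), -8*v/sqrt(196*u^2 + 64*v^2 + 1), 1/sqrt(196*u^2 + 64*v^2 + 1)), and the second partials r_uu, r_uv, r_vv. Take dot products:
  L(u, v) = r_uu · N̂ = 14/sqrt(196*u^2 + 64*v^2 + 1),
  M(u, v) = r_uv · N̂ = 0,
  N(u, v) = r_vv · N̂ = 8/sqrt(196*u^2 + 64*v^2 + 1).
Evaluating at (u, v) = (-1/2, 3/2):
  L = 7*sqrt(194)/97, M = 0, N = 4*sqrt(194)/97.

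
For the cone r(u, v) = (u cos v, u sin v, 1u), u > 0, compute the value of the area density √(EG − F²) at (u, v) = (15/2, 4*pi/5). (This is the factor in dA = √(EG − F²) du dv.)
√(EG − F²)|_{(15/2, 4*pi/5)} = 15*sqrt(2)/2

E = 2, F = 0, G = u^2, so EG − F² = 2*u^2. Taking the positive square root: √(EG − F²) = sqrt(2)*Abs(u). At (u, v) = (15/2, 4*pi/5): 15*sqrt(2)/2.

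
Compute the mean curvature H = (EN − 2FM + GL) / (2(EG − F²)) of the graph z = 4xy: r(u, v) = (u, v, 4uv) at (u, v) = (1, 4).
H = -256*sqrt(273)/74529

With E = 16*v^2 + 1, F = 16*u*v, G = 16*u^2 + 1, L = 0, M = 4/sqrt(16*u^2 + 16*v^2 + 1), N = 0, assemble
  H = (EN − 2FM + GL) / (2(EG − F²)) = -64*u*v/(16*u^2 + 16*v^2 + 1)^(3/2).
At (u, v) = (1, 4): H = -256*sqrt(273)/74529.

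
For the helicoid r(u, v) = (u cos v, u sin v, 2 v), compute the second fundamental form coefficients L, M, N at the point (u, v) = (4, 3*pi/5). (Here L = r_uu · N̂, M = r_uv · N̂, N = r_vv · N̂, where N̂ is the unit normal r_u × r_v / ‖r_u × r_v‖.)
L = 0;  M = -sqrt(5)/5;  N = 0

Compute the unit normal N̂(u, v) = (2*sin(v)/sqrt(u^2 + 4), -2*cos(v)/sqrt(u^2 + 4), u/sqrt(u^2 + 4)), and the second partials r_uu, r_uv, r_vv. Take dot products:
  L(u, v) = r_uu · N̂ = 0,
  M(u, v) = r_uv · N̂ = -2/sqrt(u^2 + 4),
  N(u, v) = r_vv · N̂ = 0.
Evaluating at (u, v) = (4, 3*pi/5):
  L = 0, M = -sqrt(5)/5, N = 0.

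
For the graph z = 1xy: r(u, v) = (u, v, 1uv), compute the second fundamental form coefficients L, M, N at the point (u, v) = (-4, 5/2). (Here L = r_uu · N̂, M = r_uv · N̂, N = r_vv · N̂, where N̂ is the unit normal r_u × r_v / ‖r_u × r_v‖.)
L = 0;  M = 2*sqrt(93)/93;  N = 0

Compute the unit normal N̂(u, v) = (-v/sqrt(u^2 + v^2 + 1), -u/sqrt(u^2 + v^2 + 1), 1/sqrt(u^2 + v^2 + 1)), and the second partials r_uu, r_uv, r_vv. Take dot products:
  L(u, v) = r_uu · N̂ = 0,
  M(u, v) = r_uv · N̂ = 1/sqrt(u^2 + v^2 + 1),
  N(u, v) = r_vv · N̂ = 0.
Evaluating at (u, v) = (-4, 5/2):
  L = 0, M = 2*sqrt(93)/93, N = 0.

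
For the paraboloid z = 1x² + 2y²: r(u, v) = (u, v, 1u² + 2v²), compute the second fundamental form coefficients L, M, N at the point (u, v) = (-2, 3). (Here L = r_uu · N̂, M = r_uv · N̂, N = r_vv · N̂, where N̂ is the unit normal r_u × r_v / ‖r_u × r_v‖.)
L = 2*sqrt(161)/161;  M = 0;  N = 4*sqrt(161)/161

Compute the unit normal N̂(u, v) = (-2*u/sqrt(4*u^2 + 16*v^2 + 1), -4*v/sqrt(4*u^2 + 16*v^2 + 1), 1/sqrt(4*u^2 + 16*v^2 + 1)), and the second partials r_uu, r_uv, r_vv. Take dot products:
  L(u, v) = r_uu · N̂ = 2/sqrt(4*u^2 + 16*v^2 + 1),
  M(u, v) = r_uv · N̂ = 0,
  N(u, v) = r_vv · N̂ = 4/sqrt(4*u^2 + 16*v^2 + 1).
Evaluating at (u, v) = (-2, 3):
  L = 2*sqrt(161)/161, M = 0, N = 4*sqrt(161)/161.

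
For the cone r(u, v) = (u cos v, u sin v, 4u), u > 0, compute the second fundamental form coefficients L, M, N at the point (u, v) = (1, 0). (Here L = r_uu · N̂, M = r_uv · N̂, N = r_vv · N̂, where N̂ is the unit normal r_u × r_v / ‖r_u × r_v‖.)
L = 0;  M = 0;  N = 4*sqrt(17)/17

Compute the unit normal N̂(u, v) = (-4*sqrt(17)*u*cos(v)/(17*Abs(u)), -4*sqrt(17)*u*sin(v)/(17*Abs(u)), sqrt(17)*u/(17*Abs(u))), and the second partials r_uu, r_uv, r_vv. Take dot products:
  L(u, v) = r_uu · N̂ = 0,
  M(u, v) = r_uv · N̂ = 0,
  N(u, v) = r_vv · N̂ = 4*sqrt(17)*u^2/(17*Abs(u)).
Evaluating at (u, v) = (1, 0):
  L = 0, M = 0, N = 4*sqrt(17)/17.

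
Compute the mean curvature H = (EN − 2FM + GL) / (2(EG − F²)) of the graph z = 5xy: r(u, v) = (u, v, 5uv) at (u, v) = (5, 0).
H = 0

With E = 25*v^2 + 1, F = 25*u*v, G = 25*u^2 + 1, L = 0, M = 5/sqrt(25*u^2 + 25*v^2 + 1), N = 0, assemble
  H = (EN − 2FM + GL) / (2(EG − F²)) = -125*u*v/(25*u^2 + 25*v^2 + 1)^(3/2).
At (u, v) = (5, 0): H = 0.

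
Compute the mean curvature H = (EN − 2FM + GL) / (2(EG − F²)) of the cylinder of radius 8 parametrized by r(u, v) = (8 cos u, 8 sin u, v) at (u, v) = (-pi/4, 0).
H = -1/16

With E = 64, F = 0, G = 1, L = -8, M = 0, N = 0, assemble
  H = (EN − 2FM + GL) / (2(EG − F²)) = -1/16.
At (u, v) = (-pi/4, 0): H = -1/16.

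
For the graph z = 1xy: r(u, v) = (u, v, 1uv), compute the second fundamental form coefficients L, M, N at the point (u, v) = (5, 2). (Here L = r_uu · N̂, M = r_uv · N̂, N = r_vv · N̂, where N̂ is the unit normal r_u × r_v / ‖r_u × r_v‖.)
L = 0;  M = sqrt(30)/30;  N = 0

Compute the unit normal N̂(u, v) = (-v/sqrt(u^2 + v^2 + 1), -u/sqrt(u^2 + v^2 + 1), 1/sqrt(u^2 + v^2 + 1)), and the second partials r_uu, r_uv, r_vv. Take dot products:
  L(u, v) = r_uu · N̂ = 0,
  M(u, v) = r_uv · N̂ = 1/sqrt(u^2 + v^2 + 1),
  N(u, v) = r_vv · N̂ = 0.
Evaluating at (u, v) = (5, 2):
  L = 0, M = sqrt(30)/30, N = 0.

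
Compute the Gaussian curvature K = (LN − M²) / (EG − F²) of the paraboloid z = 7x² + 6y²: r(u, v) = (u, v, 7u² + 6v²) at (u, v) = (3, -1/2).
K = 168/3243601

Coefficients of the first fundamental form: E = 196*u^2 + 1, F = 168*u*v, G = 144*v^2 + 1.
Coefficients of the second fundamental form: L = 14/sqrt(196*u^2 + 144*v^2 + 1), M = 0, N = 12/sqrt(196*u^2 + 144*v^2 + 1).
Assemble K = (LN − M²)/(EG − F²) = 168/(38416*u^4 + 56448*u^2*v^2 + 392*u^2 + 20736*v^4 + 288*v^2 + 1). At (u, v) = (3, -1/2): K = 168/3243601.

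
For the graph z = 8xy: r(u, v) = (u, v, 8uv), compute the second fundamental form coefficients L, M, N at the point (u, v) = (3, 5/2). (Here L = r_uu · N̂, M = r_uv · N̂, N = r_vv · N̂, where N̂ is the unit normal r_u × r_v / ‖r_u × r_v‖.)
L = 0;  M = 8*sqrt(977)/977;  N = 0

Compute the unit normal N̂(u, v) = (-8*v/sqrt(64*u^2 + 64*v^2 + 1), -8*u/sqrt(64*u^2 + 64*v^2 + 1), 1/sqrt(64*u^2 + 64*v^2 + 1)), and the second partials r_uu, r_uv, r_vv. Take dot products:
  L(u, v) = r_uu · N̂ = 0,
  M(u, v) = r_uv · N̂ = 8/sqrt(64*u^2 + 64*v^2 + 1),
  N(u, v) = r_vv · N̂ = 0.
Evaluating at (u, v) = (3, 5/2):
  L = 0, M = 8*sqrt(977)/977, N = 0.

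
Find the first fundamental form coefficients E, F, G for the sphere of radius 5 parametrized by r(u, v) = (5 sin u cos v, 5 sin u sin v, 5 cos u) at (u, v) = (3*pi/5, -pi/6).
E = 25;  F = 0;  G = 25*sqrt(5)/8 + 125/8

Partials: r_u = (5*cos(u)*cos(v), 5*sin(v)*cos(u), -5*sin(u)), r_v = (-5*sin(u)*sin(v), 5*sin(u)*cos(v), 0). As functions of (u, v):
  E = r_u · r_u = 25,
  F = r_u · r_v = 0,
  G = r_v · r_v = 25*sin(u)^2.
Evaluating at (u, v) = (3*pi/5, -pi/6): E = 25, F = 0, G = 25*sqrt(5)/8 + 125/8.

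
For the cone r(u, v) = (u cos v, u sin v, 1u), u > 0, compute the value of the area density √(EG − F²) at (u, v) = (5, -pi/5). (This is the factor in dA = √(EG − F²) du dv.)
√(EG − F²)|_{(5, -pi/5)} = 5*sqrt(2)

E = 2, F = 0, G = u^2, so EG − F² = 2*u^2. Taking the positive square root: √(EG − F²) = sqrt(2)*Abs(u). At (u, v) = (5, -pi/5): 5*sqrt(2).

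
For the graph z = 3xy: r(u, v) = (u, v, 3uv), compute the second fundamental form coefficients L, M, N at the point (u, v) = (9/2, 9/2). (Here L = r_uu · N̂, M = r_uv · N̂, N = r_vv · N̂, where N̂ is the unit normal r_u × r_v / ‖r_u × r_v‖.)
L = 0;  M = 3*sqrt(1462)/731;  N = 0

Compute the unit normal N̂(u, v) = (-3*v/sqrt(9*u^2 + 9*v^2 + 1), -3*u/sqrt(9*u^2 + 9*v^2 + 1), 1/sqrt(9*u^2 + 9*v^2 + 1)), and the second partials r_uu, r_uv, r_vv. Take dot products:
  L(u, v) = r_uu · N̂ = 0,
  M(u, v) = r_uv · N̂ = 3/sqrt(9*u^2 + 9*v^2 + 1),
  N(u, v) = r_vv · N̂ = 0.
Evaluating at (u, v) = (9/2, 9/2):
  L = 0, M = 3*sqrt(1462)/731, N = 0.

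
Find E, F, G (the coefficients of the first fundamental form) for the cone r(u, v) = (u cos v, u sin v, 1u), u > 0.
E = 2;  F = 0;  G = u^2

Compute partials: r_u = (cos(v), sin(v), 1), r_v = (-u*sin(v), u*cos(v), 0). Then
  E = r_u · r_u = 2,
  F = r_u · r_v = 0,
  G = r_v · r_v = u^2.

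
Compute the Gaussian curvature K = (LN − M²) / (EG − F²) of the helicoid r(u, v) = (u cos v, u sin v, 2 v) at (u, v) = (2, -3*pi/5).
K = -1/16

Coefficients of the first fundamental form: E = 1, F = 0, G = u^2 + 4.
Coefficients of the second fundamental form: L = 0, M = -2/sqrt(u^2 + 4), N = 0.
Assemble K = (LN − M²)/(EG − F²) = -4/(u^2 + 4)^2. At (u, v) = (2, -3*pi/5): K = -1/16.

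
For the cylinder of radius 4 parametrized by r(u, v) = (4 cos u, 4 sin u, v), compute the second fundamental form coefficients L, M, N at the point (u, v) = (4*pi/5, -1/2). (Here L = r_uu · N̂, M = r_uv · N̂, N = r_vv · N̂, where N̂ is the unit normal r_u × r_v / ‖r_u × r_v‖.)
L = -4;  M = 0;  N = 0

Compute the unit normal N̂(u, v) = (cos(u), sin(u), 0), and the second partials r_uu, r_uv, r_vv. Take dot products:
  L(u, v) = r_uu · N̂ = -4,
  M(u, v) = r_uv · N̂ = 0,
  N(u, v) = r_vv · N̂ = 0.
Evaluating at (u, v) = (4*pi/5, -1/2):
  L = -4, M = 0, N = 0.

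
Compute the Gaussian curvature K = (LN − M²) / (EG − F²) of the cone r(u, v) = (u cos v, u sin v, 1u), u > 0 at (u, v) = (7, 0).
K = 0

Coefficients of the first fundamental form: E = 2, F = 0, G = u^2.
Coefficients of the second fundamental form: L = 0, M = 0, N = sqrt(2)*u^2/(2*Abs(u)).
Assemble K = (LN − M²)/(EG − F²) = 0. At (u, v) = (7, 0): K = 0.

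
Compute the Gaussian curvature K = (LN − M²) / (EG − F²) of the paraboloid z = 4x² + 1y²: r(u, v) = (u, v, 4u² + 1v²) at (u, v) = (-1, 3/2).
K = 4/1369

Coefficients of the first fundamental form: E = 64*u^2 + 1, F = 16*u*v, G = 4*v^2 + 1.
Coefficients of the second fundamental form: L = 8/sqrt(64*u^2 + 4*v^2 + 1), M = 0, N = 2/sqrt(64*u^2 + 4*v^2 + 1).
Assemble K = (LN − M²)/(EG − F²) = 16/(4096*u^4 + 512*u^2*v^2 + 128*u^2 + 16*v^4 + 8*v^2 + 1). At (u, v) = (-1, 3/2): K = 4/1369.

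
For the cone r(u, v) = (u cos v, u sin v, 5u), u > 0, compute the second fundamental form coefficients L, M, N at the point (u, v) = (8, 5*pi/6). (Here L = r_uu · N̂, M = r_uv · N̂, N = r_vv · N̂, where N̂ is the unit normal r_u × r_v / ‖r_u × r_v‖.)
L = 0;  M = 0;  N = 20*sqrt(26)/13

Compute the unit normal N̂(u, v) = (-5*sqrt(26)*u*cos(v)/(26*Abs(u)), -5*sqrt(26)*u*sin(v)/(26*Abs(u)), sqrt(26)*u/(26*Abs(u))), and the second partials r_uu, r_uv, r_vv. Take dot products:
  L(u, v) = r_uu · N̂ = 0,
  M(u, v) = r_uv · N̂ = 0,
  N(u, v) = r_vv · N̂ = 5*sqrt(26)*u^2/(26*Abs(u)).
Evaluating at (u, v) = (8, 5*pi/6):
  L = 0, M = 0, N = 20*sqrt(26)/13.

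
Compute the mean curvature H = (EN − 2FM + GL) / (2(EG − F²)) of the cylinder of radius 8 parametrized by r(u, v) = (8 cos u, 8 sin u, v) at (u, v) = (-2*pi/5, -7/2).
H = -1/16

With E = 64, F = 0, G = 1, L = -8, M = 0, N = 0, assemble
  H = (EN − 2FM + GL) / (2(EG − F²)) = -1/16.
At (u, v) = (-2*pi/5, -7/2): H = -1/16.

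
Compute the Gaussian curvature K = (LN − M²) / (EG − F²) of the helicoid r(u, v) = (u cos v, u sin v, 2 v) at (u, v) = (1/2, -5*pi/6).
K = -64/289

Coefficients of the first fundamental form: E = 1, F = 0, G = u^2 + 4.
Coefficients of the second fundamental form: L = 0, M = -2/sqrt(u^2 + 4), N = 0.
Assemble K = (LN − M²)/(EG − F²) = -4/(u^2 + 4)^2. At (u, v) = (1/2, -5*pi/6): K = -64/289.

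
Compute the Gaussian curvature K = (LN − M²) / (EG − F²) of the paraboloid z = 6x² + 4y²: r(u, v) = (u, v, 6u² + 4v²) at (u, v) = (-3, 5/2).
K = 96/2879809

Coefficients of the first fundamental form: E = 144*u^2 + 1, F = 96*u*v, G = 64*v^2 + 1.
Coefficients of the second fundamental form: L = 12/sqrt(144*u^2 + 64*v^2 + 1), M = 0, N = 8/sqrt(144*u^2 + 64*v^2 + 1).
Assemble K = (LN − M²)/(EG − F²) = 96/(20736*u^4 + 18432*u^2*v^2 + 288*u^2 + 4096*v^4 + 128*v^2 + 1). At (u, v) = (-3, 5/2): K = 96/2879809.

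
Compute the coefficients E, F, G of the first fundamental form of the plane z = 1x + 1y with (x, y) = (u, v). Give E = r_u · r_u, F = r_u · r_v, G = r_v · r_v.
E = 2;  F = 1;  G = 2

Compute partials: r_u = (1, 0, 1), r_v = (0, 1, 1). Then
  E = r_u · r_u = 2,
  F = r_u · r_v = 1,
  G = r_v · r_v = 2.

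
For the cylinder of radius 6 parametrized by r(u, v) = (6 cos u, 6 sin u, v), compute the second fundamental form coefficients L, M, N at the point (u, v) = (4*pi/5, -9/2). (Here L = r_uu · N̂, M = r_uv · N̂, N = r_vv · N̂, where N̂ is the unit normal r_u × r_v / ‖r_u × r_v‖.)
L = -6;  M = 0;  N = 0

Compute the unit normal N̂(u, v) = (cos(u), sin(u), 0), and the second partials r_uu, r_uv, r_vv. Take dot products:
  L(u, v) = r_uu · N̂ = -6,
  M(u, v) = r_uv · N̂ = 0,
  N(u, v) = r_vv · N̂ = 0.
Evaluating at (u, v) = (4*pi/5, -9/2):
  L = -6, M = 0, N = 0.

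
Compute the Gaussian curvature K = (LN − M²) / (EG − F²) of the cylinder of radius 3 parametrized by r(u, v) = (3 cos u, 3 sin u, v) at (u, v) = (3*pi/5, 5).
K = 0

Coefficients of the first fundamental form: E = 9, F = 0, G = 1.
Coefficients of the second fundamental form: L = -3, M = 0, N = 0.
Assemble K = (LN − M²)/(EG − F²) = 0. At (u, v) = (3*pi/5, 5): K = 0.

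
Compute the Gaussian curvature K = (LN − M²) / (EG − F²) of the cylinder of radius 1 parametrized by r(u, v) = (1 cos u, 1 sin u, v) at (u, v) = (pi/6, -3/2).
K = 0

Coefficients of the first fundamental form: E = 1, F = 0, G = 1.
Coefficients of the second fundamental form: L = -1, M = 0, N = 0.
Assemble K = (LN − M²)/(EG − F²) = 0. At (u, v) = (pi/6, -3/2): K = 0.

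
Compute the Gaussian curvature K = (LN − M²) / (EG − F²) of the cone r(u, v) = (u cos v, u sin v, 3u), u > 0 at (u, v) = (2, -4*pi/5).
K = 0

Coefficients of the first fundamental form: E = 10, F = 0, G = u^2.
Coefficients of the second fundamental form: L = 0, M = 0, N = 3*sqrt(10)*u^2/(10*Abs(u)).
Assemble K = (LN − M²)/(EG − F²) = 0. At (u, v) = (2, -4*pi/5): K = 0.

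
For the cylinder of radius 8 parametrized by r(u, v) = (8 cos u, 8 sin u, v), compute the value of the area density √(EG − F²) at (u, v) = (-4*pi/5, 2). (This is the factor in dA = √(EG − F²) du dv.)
√(EG − F²)|_{(-4*pi/5, 2)} = 8

E = 64, F = 0, G = 1, so EG − F² = 64. Taking the positive square root: √(EG − F²) = 8. At (u, v) = (-4*pi/5, 2): 8.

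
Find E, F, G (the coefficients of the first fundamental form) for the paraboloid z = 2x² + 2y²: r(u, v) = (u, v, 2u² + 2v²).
E = 16*u^2 + 1;  F = 16*u*v;  G = 16*v^2 + 1

Compute partials: r_u = (1, 0, 4*u), r_v = (0, 1, 4*v). Then
  E = r_u · r_u = 16*u^2 + 1,
  F = r_u · r_v = 16*u*v,
  G = r_v · r_v = 16*v^2 + 1.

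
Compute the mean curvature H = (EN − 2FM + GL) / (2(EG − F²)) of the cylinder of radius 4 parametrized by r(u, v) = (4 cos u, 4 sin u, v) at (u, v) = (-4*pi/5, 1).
H = -1/8

With E = 16, F = 0, G = 1, L = -4, M = 0, N = 0, assemble
  H = (EN − 2FM + GL) / (2(EG − F²)) = -1/8.
At (u, v) = (-4*pi/5, 1): H = -1/8.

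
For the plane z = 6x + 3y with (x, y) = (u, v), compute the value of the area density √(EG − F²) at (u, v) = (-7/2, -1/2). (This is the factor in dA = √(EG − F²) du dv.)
√(EG − F²)|_{(-7/2, -1/2)} = sqrt(46)

E = 37, F = 18, G = 10, so EG − F² = 46. Taking the positive square root: √(EG − F²) = sqrt(46). At (u, v) = (-7/2, -1/2): sqrt(46).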